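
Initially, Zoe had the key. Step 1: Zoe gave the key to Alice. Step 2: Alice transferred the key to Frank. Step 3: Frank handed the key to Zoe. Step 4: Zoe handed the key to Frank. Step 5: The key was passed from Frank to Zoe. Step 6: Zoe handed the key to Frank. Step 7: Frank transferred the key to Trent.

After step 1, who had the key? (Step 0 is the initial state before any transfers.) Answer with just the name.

Tracking the key holder through step 1:
After step 0 (start): Zoe
After step 1: Alice

At step 1, the holder is Alice.

Answer: Alice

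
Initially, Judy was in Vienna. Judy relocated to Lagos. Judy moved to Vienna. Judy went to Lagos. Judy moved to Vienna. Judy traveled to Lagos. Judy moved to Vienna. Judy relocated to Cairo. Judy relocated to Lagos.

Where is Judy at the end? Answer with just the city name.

Answer: Lagos

Derivation:
Tracking Judy's location:
Start: Judy is in Vienna.
After move 1: Vienna -> Lagos. Judy is in Lagos.
After move 2: Lagos -> Vienna. Judy is in Vienna.
After move 3: Vienna -> Lagos. Judy is in Lagos.
After move 4: Lagos -> Vienna. Judy is in Vienna.
After move 5: Vienna -> Lagos. Judy is in Lagos.
After move 6: Lagos -> Vienna. Judy is in Vienna.
After move 7: Vienna -> Cairo. Judy is in Cairo.
After move 8: Cairo -> Lagos. Judy is in Lagos.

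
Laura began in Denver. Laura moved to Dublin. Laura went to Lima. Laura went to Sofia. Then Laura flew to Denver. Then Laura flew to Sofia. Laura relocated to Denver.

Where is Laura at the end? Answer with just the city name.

Answer: Denver

Derivation:
Tracking Laura's location:
Start: Laura is in Denver.
After move 1: Denver -> Dublin. Laura is in Dublin.
After move 2: Dublin -> Lima. Laura is in Lima.
After move 3: Lima -> Sofia. Laura is in Sofia.
After move 4: Sofia -> Denver. Laura is in Denver.
After move 5: Denver -> Sofia. Laura is in Sofia.
After move 6: Sofia -> Denver. Laura is in Denver.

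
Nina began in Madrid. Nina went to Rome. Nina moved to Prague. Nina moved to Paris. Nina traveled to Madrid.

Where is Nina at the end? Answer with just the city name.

Tracking Nina's location:
Start: Nina is in Madrid.
After move 1: Madrid -> Rome. Nina is in Rome.
After move 2: Rome -> Prague. Nina is in Prague.
After move 3: Prague -> Paris. Nina is in Paris.
After move 4: Paris -> Madrid. Nina is in Madrid.

Answer: Madrid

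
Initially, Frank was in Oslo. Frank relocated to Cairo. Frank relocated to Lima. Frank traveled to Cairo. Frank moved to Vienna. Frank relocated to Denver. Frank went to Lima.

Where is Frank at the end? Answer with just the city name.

Answer: Lima

Derivation:
Tracking Frank's location:
Start: Frank is in Oslo.
After move 1: Oslo -> Cairo. Frank is in Cairo.
After move 2: Cairo -> Lima. Frank is in Lima.
After move 3: Lima -> Cairo. Frank is in Cairo.
After move 4: Cairo -> Vienna. Frank is in Vienna.
After move 5: Vienna -> Denver. Frank is in Denver.
After move 6: Denver -> Lima. Frank is in Lima.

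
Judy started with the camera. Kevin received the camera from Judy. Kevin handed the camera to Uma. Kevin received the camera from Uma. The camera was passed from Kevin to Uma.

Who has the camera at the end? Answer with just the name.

Answer: Uma

Derivation:
Tracking the camera through each event:
Start: Judy has the camera.
After event 1: Kevin has the camera.
After event 2: Uma has the camera.
After event 3: Kevin has the camera.
After event 4: Uma has the camera.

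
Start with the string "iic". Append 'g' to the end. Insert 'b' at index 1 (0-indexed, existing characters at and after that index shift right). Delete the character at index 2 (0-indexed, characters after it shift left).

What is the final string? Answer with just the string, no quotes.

Answer: ibcg

Derivation:
Applying each edit step by step:
Start: "iic"
Op 1 (append 'g'): "iic" -> "iicg"
Op 2 (insert 'b' at idx 1): "iicg" -> "ibicg"
Op 3 (delete idx 2 = 'i'): "ibicg" -> "ibcg"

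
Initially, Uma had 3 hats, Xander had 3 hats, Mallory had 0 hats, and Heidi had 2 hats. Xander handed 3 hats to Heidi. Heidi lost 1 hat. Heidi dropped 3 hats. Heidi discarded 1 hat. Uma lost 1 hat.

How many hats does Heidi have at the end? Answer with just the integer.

Tracking counts step by step:
Start: Uma=3, Xander=3, Mallory=0, Heidi=2
Event 1 (Xander -> Heidi, 3): Xander: 3 -> 0, Heidi: 2 -> 5. State: Uma=3, Xander=0, Mallory=0, Heidi=5
Event 2 (Heidi -1): Heidi: 5 -> 4. State: Uma=3, Xander=0, Mallory=0, Heidi=4
Event 3 (Heidi -3): Heidi: 4 -> 1. State: Uma=3, Xander=0, Mallory=0, Heidi=1
Event 4 (Heidi -1): Heidi: 1 -> 0. State: Uma=3, Xander=0, Mallory=0, Heidi=0
Event 5 (Uma -1): Uma: 3 -> 2. State: Uma=2, Xander=0, Mallory=0, Heidi=0

Heidi's final count: 0

Answer: 0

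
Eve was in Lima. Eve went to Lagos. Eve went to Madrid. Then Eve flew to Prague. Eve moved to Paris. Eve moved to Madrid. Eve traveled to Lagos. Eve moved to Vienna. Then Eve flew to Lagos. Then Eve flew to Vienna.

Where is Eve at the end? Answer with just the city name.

Tracking Eve's location:
Start: Eve is in Lima.
After move 1: Lima -> Lagos. Eve is in Lagos.
After move 2: Lagos -> Madrid. Eve is in Madrid.
After move 3: Madrid -> Prague. Eve is in Prague.
After move 4: Prague -> Paris. Eve is in Paris.
After move 5: Paris -> Madrid. Eve is in Madrid.
After move 6: Madrid -> Lagos. Eve is in Lagos.
After move 7: Lagos -> Vienna. Eve is in Vienna.
After move 8: Vienna -> Lagos. Eve is in Lagos.
After move 9: Lagos -> Vienna. Eve is in Vienna.

Answer: Vienna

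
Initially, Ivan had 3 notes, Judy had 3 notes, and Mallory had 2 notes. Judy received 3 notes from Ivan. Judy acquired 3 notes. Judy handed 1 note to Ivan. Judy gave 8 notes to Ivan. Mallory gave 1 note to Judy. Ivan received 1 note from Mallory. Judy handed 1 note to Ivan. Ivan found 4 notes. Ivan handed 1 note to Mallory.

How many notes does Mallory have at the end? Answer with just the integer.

Tracking counts step by step:
Start: Ivan=3, Judy=3, Mallory=2
Event 1 (Ivan -> Judy, 3): Ivan: 3 -> 0, Judy: 3 -> 6. State: Ivan=0, Judy=6, Mallory=2
Event 2 (Judy +3): Judy: 6 -> 9. State: Ivan=0, Judy=9, Mallory=2
Event 3 (Judy -> Ivan, 1): Judy: 9 -> 8, Ivan: 0 -> 1. State: Ivan=1, Judy=8, Mallory=2
Event 4 (Judy -> Ivan, 8): Judy: 8 -> 0, Ivan: 1 -> 9. State: Ivan=9, Judy=0, Mallory=2
Event 5 (Mallory -> Judy, 1): Mallory: 2 -> 1, Judy: 0 -> 1. State: Ivan=9, Judy=1, Mallory=1
Event 6 (Mallory -> Ivan, 1): Mallory: 1 -> 0, Ivan: 9 -> 10. State: Ivan=10, Judy=1, Mallory=0
Event 7 (Judy -> Ivan, 1): Judy: 1 -> 0, Ivan: 10 -> 11. State: Ivan=11, Judy=0, Mallory=0
Event 8 (Ivan +4): Ivan: 11 -> 15. State: Ivan=15, Judy=0, Mallory=0
Event 9 (Ivan -> Mallory, 1): Ivan: 15 -> 14, Mallory: 0 -> 1. State: Ivan=14, Judy=0, Mallory=1

Mallory's final count: 1

Answer: 1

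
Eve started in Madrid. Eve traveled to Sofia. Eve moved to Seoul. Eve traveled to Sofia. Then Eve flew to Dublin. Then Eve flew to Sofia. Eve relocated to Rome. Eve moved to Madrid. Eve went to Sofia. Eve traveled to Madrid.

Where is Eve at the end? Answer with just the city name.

Answer: Madrid

Derivation:
Tracking Eve's location:
Start: Eve is in Madrid.
After move 1: Madrid -> Sofia. Eve is in Sofia.
After move 2: Sofia -> Seoul. Eve is in Seoul.
After move 3: Seoul -> Sofia. Eve is in Sofia.
After move 4: Sofia -> Dublin. Eve is in Dublin.
After move 5: Dublin -> Sofia. Eve is in Sofia.
After move 6: Sofia -> Rome. Eve is in Rome.
After move 7: Rome -> Madrid. Eve is in Madrid.
After move 8: Madrid -> Sofia. Eve is in Sofia.
After move 9: Sofia -> Madrid. Eve is in Madrid.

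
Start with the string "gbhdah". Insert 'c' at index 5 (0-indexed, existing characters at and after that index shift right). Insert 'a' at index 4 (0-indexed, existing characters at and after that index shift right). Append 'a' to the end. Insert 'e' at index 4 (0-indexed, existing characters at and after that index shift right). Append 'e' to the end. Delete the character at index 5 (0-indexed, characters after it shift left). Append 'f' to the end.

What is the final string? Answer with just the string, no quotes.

Answer: gbhdeachaef

Derivation:
Applying each edit step by step:
Start: "gbhdah"
Op 1 (insert 'c' at idx 5): "gbhdah" -> "gbhdach"
Op 2 (insert 'a' at idx 4): "gbhdach" -> "gbhdaach"
Op 3 (append 'a'): "gbhdaach" -> "gbhdaacha"
Op 4 (insert 'e' at idx 4): "gbhdaacha" -> "gbhdeaacha"
Op 5 (append 'e'): "gbhdeaacha" -> "gbhdeaachae"
Op 6 (delete idx 5 = 'a'): "gbhdeaachae" -> "gbhdeachae"
Op 7 (append 'f'): "gbhdeachae" -> "gbhdeachaef"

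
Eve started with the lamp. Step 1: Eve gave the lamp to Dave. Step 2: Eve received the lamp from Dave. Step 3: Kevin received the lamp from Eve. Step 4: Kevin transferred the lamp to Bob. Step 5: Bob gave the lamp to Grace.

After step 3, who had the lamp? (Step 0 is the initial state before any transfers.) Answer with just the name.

Tracking the lamp holder through step 3:
After step 0 (start): Eve
After step 1: Dave
After step 2: Eve
After step 3: Kevin

At step 3, the holder is Kevin.

Answer: Kevin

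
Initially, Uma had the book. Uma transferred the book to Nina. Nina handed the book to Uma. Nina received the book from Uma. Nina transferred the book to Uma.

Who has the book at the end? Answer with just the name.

Tracking the book through each event:
Start: Uma has the book.
After event 1: Nina has the book.
After event 2: Uma has the book.
After event 3: Nina has the book.
After event 4: Uma has the book.

Answer: Uma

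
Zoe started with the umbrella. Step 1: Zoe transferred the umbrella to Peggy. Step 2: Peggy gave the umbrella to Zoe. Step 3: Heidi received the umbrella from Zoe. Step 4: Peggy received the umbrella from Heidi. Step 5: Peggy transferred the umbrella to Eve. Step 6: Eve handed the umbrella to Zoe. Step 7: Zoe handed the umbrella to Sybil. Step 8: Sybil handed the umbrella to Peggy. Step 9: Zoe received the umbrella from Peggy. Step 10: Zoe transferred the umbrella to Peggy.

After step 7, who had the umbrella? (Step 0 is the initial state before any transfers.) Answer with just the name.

Answer: Sybil

Derivation:
Tracking the umbrella holder through step 7:
After step 0 (start): Zoe
After step 1: Peggy
After step 2: Zoe
After step 3: Heidi
After step 4: Peggy
After step 5: Eve
After step 6: Zoe
After step 7: Sybil

At step 7, the holder is Sybil.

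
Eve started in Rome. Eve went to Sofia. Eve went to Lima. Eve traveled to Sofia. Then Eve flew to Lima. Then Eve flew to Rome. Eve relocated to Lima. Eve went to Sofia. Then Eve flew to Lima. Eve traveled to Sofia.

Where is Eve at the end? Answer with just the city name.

Answer: Sofia

Derivation:
Tracking Eve's location:
Start: Eve is in Rome.
After move 1: Rome -> Sofia. Eve is in Sofia.
After move 2: Sofia -> Lima. Eve is in Lima.
After move 3: Lima -> Sofia. Eve is in Sofia.
After move 4: Sofia -> Lima. Eve is in Lima.
After move 5: Lima -> Rome. Eve is in Rome.
After move 6: Rome -> Lima. Eve is in Lima.
After move 7: Lima -> Sofia. Eve is in Sofia.
After move 8: Sofia -> Lima. Eve is in Lima.
After move 9: Lima -> Sofia. Eve is in Sofia.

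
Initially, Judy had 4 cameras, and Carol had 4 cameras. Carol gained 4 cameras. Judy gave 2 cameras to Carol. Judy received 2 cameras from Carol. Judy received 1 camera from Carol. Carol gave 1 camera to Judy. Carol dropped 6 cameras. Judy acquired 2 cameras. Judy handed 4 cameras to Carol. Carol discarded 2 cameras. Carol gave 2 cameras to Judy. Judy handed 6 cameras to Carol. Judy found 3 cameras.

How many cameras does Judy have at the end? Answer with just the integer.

Answer: 3

Derivation:
Tracking counts step by step:
Start: Judy=4, Carol=4
Event 1 (Carol +4): Carol: 4 -> 8. State: Judy=4, Carol=8
Event 2 (Judy -> Carol, 2): Judy: 4 -> 2, Carol: 8 -> 10. State: Judy=2, Carol=10
Event 3 (Carol -> Judy, 2): Carol: 10 -> 8, Judy: 2 -> 4. State: Judy=4, Carol=8
Event 4 (Carol -> Judy, 1): Carol: 8 -> 7, Judy: 4 -> 5. State: Judy=5, Carol=7
Event 5 (Carol -> Judy, 1): Carol: 7 -> 6, Judy: 5 -> 6. State: Judy=6, Carol=6
Event 6 (Carol -6): Carol: 6 -> 0. State: Judy=6, Carol=0
Event 7 (Judy +2): Judy: 6 -> 8. State: Judy=8, Carol=0
Event 8 (Judy -> Carol, 4): Judy: 8 -> 4, Carol: 0 -> 4. State: Judy=4, Carol=4
Event 9 (Carol -2): Carol: 4 -> 2. State: Judy=4, Carol=2
Event 10 (Carol -> Judy, 2): Carol: 2 -> 0, Judy: 4 -> 6. State: Judy=6, Carol=0
Event 11 (Judy -> Carol, 6): Judy: 6 -> 0, Carol: 0 -> 6. State: Judy=0, Carol=6
Event 12 (Judy +3): Judy: 0 -> 3. State: Judy=3, Carol=6

Judy's final count: 3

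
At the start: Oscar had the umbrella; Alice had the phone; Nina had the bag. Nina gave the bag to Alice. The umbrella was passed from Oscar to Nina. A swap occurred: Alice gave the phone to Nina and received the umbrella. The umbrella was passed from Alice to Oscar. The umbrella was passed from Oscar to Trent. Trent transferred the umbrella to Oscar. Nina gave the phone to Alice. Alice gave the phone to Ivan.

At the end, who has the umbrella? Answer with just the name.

Answer: Oscar

Derivation:
Tracking all object holders:
Start: umbrella:Oscar, phone:Alice, bag:Nina
Event 1 (give bag: Nina -> Alice). State: umbrella:Oscar, phone:Alice, bag:Alice
Event 2 (give umbrella: Oscar -> Nina). State: umbrella:Nina, phone:Alice, bag:Alice
Event 3 (swap phone<->umbrella: now phone:Nina, umbrella:Alice). State: umbrella:Alice, phone:Nina, bag:Alice
Event 4 (give umbrella: Alice -> Oscar). State: umbrella:Oscar, phone:Nina, bag:Alice
Event 5 (give umbrella: Oscar -> Trent). State: umbrella:Trent, phone:Nina, bag:Alice
Event 6 (give umbrella: Trent -> Oscar). State: umbrella:Oscar, phone:Nina, bag:Alice
Event 7 (give phone: Nina -> Alice). State: umbrella:Oscar, phone:Alice, bag:Alice
Event 8 (give phone: Alice -> Ivan). State: umbrella:Oscar, phone:Ivan, bag:Alice

Final state: umbrella:Oscar, phone:Ivan, bag:Alice
The umbrella is held by Oscar.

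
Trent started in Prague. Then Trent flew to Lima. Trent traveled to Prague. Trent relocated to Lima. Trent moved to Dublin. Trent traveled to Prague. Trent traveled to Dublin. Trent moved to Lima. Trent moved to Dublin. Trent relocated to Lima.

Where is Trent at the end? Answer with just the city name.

Tracking Trent's location:
Start: Trent is in Prague.
After move 1: Prague -> Lima. Trent is in Lima.
After move 2: Lima -> Prague. Trent is in Prague.
After move 3: Prague -> Lima. Trent is in Lima.
After move 4: Lima -> Dublin. Trent is in Dublin.
After move 5: Dublin -> Prague. Trent is in Prague.
After move 6: Prague -> Dublin. Trent is in Dublin.
After move 7: Dublin -> Lima. Trent is in Lima.
After move 8: Lima -> Dublin. Trent is in Dublin.
After move 9: Dublin -> Lima. Trent is in Lima.

Answer: Lima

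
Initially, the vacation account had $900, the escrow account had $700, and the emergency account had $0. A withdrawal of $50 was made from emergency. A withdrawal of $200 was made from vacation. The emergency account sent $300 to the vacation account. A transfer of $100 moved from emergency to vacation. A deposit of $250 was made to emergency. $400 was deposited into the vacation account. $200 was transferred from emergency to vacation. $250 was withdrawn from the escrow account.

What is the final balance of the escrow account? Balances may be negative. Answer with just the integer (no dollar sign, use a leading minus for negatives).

Tracking account balances step by step:
Start: vacation=900, escrow=700, emergency=0
Event 1 (withdraw 50 from emergency): emergency: 0 - 50 = -50. Balances: vacation=900, escrow=700, emergency=-50
Event 2 (withdraw 200 from vacation): vacation: 900 - 200 = 700. Balances: vacation=700, escrow=700, emergency=-50
Event 3 (transfer 300 emergency -> vacation): emergency: -50 - 300 = -350, vacation: 700 + 300 = 1000. Balances: vacation=1000, escrow=700, emergency=-350
Event 4 (transfer 100 emergency -> vacation): emergency: -350 - 100 = -450, vacation: 1000 + 100 = 1100. Balances: vacation=1100, escrow=700, emergency=-450
Event 5 (deposit 250 to emergency): emergency: -450 + 250 = -200. Balances: vacation=1100, escrow=700, emergency=-200
Event 6 (deposit 400 to vacation): vacation: 1100 + 400 = 1500. Balances: vacation=1500, escrow=700, emergency=-200
Event 7 (transfer 200 emergency -> vacation): emergency: -200 - 200 = -400, vacation: 1500 + 200 = 1700. Balances: vacation=1700, escrow=700, emergency=-400
Event 8 (withdraw 250 from escrow): escrow: 700 - 250 = 450. Balances: vacation=1700, escrow=450, emergency=-400

Final balance of escrow: 450

Answer: 450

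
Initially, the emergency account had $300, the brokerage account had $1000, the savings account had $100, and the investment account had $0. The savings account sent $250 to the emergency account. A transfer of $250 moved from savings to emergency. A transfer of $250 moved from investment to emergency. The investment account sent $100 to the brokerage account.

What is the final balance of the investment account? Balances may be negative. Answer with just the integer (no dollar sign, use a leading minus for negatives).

Answer: -350

Derivation:
Tracking account balances step by step:
Start: emergency=300, brokerage=1000, savings=100, investment=0
Event 1 (transfer 250 savings -> emergency): savings: 100 - 250 = -150, emergency: 300 + 250 = 550. Balances: emergency=550, brokerage=1000, savings=-150, investment=0
Event 2 (transfer 250 savings -> emergency): savings: -150 - 250 = -400, emergency: 550 + 250 = 800. Balances: emergency=800, brokerage=1000, savings=-400, investment=0
Event 3 (transfer 250 investment -> emergency): investment: 0 - 250 = -250, emergency: 800 + 250 = 1050. Balances: emergency=1050, brokerage=1000, savings=-400, investment=-250
Event 4 (transfer 100 investment -> brokerage): investment: -250 - 100 = -350, brokerage: 1000 + 100 = 1100. Balances: emergency=1050, brokerage=1100, savings=-400, investment=-350

Final balance of investment: -350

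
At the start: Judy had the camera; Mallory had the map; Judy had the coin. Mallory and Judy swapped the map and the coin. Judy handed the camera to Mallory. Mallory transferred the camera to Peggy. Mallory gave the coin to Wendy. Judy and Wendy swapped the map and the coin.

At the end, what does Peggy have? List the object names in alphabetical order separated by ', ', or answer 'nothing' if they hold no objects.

Answer: camera

Derivation:
Tracking all object holders:
Start: camera:Judy, map:Mallory, coin:Judy
Event 1 (swap map<->coin: now map:Judy, coin:Mallory). State: camera:Judy, map:Judy, coin:Mallory
Event 2 (give camera: Judy -> Mallory). State: camera:Mallory, map:Judy, coin:Mallory
Event 3 (give camera: Mallory -> Peggy). State: camera:Peggy, map:Judy, coin:Mallory
Event 4 (give coin: Mallory -> Wendy). State: camera:Peggy, map:Judy, coin:Wendy
Event 5 (swap map<->coin: now map:Wendy, coin:Judy). State: camera:Peggy, map:Wendy, coin:Judy

Final state: camera:Peggy, map:Wendy, coin:Judy
Peggy holds: camera.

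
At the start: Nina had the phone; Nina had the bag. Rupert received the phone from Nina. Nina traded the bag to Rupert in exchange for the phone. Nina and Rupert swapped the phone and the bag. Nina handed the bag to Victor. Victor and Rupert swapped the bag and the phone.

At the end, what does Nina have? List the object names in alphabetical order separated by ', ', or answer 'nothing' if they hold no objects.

Tracking all object holders:
Start: phone:Nina, bag:Nina
Event 1 (give phone: Nina -> Rupert). State: phone:Rupert, bag:Nina
Event 2 (swap bag<->phone: now bag:Rupert, phone:Nina). State: phone:Nina, bag:Rupert
Event 3 (swap phone<->bag: now phone:Rupert, bag:Nina). State: phone:Rupert, bag:Nina
Event 4 (give bag: Nina -> Victor). State: phone:Rupert, bag:Victor
Event 5 (swap bag<->phone: now bag:Rupert, phone:Victor). State: phone:Victor, bag:Rupert

Final state: phone:Victor, bag:Rupert
Nina holds: (nothing).

Answer: nothing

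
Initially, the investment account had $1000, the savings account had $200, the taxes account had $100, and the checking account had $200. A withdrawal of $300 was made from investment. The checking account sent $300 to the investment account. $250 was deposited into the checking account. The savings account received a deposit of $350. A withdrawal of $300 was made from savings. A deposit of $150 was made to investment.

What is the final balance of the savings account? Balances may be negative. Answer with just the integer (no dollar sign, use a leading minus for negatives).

Answer: 250

Derivation:
Tracking account balances step by step:
Start: investment=1000, savings=200, taxes=100, checking=200
Event 1 (withdraw 300 from investment): investment: 1000 - 300 = 700. Balances: investment=700, savings=200, taxes=100, checking=200
Event 2 (transfer 300 checking -> investment): checking: 200 - 300 = -100, investment: 700 + 300 = 1000. Balances: investment=1000, savings=200, taxes=100, checking=-100
Event 3 (deposit 250 to checking): checking: -100 + 250 = 150. Balances: investment=1000, savings=200, taxes=100, checking=150
Event 4 (deposit 350 to savings): savings: 200 + 350 = 550. Balances: investment=1000, savings=550, taxes=100, checking=150
Event 5 (withdraw 300 from savings): savings: 550 - 300 = 250. Balances: investment=1000, savings=250, taxes=100, checking=150
Event 6 (deposit 150 to investment): investment: 1000 + 150 = 1150. Balances: investment=1150, savings=250, taxes=100, checking=150

Final balance of savings: 250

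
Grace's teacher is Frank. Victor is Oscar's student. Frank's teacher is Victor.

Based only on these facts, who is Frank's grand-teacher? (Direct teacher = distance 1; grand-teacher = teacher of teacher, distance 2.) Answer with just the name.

Reconstructing the teacher chain from the given facts:
  Oscar -> Victor -> Frank -> Grace
(each arrow means 'teacher of the next')
Positions in the chain (0 = top):
  position of Oscar: 0
  position of Victor: 1
  position of Frank: 2
  position of Grace: 3

Frank is at position 2; the grand-teacher is 2 steps up the chain, i.e. position 0: Oscar.

Answer: Oscar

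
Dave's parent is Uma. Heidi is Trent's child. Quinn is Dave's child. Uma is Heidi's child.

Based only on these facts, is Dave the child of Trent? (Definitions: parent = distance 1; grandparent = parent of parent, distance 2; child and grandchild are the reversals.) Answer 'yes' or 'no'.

Reconstructing the parent chain from the given facts:
  Trent -> Heidi -> Uma -> Dave -> Quinn
(each arrow means 'parent of the next')
Positions in the chain (0 = top):
  position of Trent: 0
  position of Heidi: 1
  position of Uma: 2
  position of Dave: 3
  position of Quinn: 4

Dave is at position 3, Trent is at position 0; signed distance (j - i) = -3.
'child' requires j - i = -1. Actual distance is -3, so the relation does NOT hold.

Answer: no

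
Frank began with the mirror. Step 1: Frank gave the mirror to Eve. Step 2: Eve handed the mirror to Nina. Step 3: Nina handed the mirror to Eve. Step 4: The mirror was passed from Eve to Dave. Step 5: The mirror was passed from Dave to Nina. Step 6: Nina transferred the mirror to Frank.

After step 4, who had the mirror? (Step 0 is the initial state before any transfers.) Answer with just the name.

Tracking the mirror holder through step 4:
After step 0 (start): Frank
After step 1: Eve
After step 2: Nina
After step 3: Eve
After step 4: Dave

At step 4, the holder is Dave.

Answer: Dave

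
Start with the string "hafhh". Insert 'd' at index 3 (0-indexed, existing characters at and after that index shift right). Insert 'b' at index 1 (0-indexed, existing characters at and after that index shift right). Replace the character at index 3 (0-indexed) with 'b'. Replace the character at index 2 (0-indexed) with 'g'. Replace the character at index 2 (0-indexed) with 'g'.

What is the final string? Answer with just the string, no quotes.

Applying each edit step by step:
Start: "hafhh"
Op 1 (insert 'd' at idx 3): "hafhh" -> "hafdhh"
Op 2 (insert 'b' at idx 1): "hafdhh" -> "hbafdhh"
Op 3 (replace idx 3: 'f' -> 'b'): "hbafdhh" -> "hbabdhh"
Op 4 (replace idx 2: 'a' -> 'g'): "hbabdhh" -> "hbgbdhh"
Op 5 (replace idx 2: 'g' -> 'g'): "hbgbdhh" -> "hbgbdhh"

Answer: hbgbdhh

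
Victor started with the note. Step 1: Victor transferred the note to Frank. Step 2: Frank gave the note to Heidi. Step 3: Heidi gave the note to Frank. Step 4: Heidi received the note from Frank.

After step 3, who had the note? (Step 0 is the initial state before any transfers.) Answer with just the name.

Answer: Frank

Derivation:
Tracking the note holder through step 3:
After step 0 (start): Victor
After step 1: Frank
After step 2: Heidi
After step 3: Frank

At step 3, the holder is Frank.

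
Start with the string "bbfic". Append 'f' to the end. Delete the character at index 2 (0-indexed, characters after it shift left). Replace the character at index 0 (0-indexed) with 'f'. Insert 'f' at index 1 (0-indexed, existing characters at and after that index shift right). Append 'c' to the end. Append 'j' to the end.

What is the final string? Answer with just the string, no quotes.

Answer: ffbicfcj

Derivation:
Applying each edit step by step:
Start: "bbfic"
Op 1 (append 'f'): "bbfic" -> "bbficf"
Op 2 (delete idx 2 = 'f'): "bbficf" -> "bbicf"
Op 3 (replace idx 0: 'b' -> 'f'): "bbicf" -> "fbicf"
Op 4 (insert 'f' at idx 1): "fbicf" -> "ffbicf"
Op 5 (append 'c'): "ffbicf" -> "ffbicfc"
Op 6 (append 'j'): "ffbicfc" -> "ffbicfcj"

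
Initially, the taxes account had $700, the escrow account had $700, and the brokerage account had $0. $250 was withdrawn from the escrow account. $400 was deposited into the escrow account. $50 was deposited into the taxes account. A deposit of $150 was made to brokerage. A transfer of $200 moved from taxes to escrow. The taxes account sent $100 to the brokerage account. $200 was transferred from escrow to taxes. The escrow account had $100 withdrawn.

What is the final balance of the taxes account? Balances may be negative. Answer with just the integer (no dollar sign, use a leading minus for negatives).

Tracking account balances step by step:
Start: taxes=700, escrow=700, brokerage=0
Event 1 (withdraw 250 from escrow): escrow: 700 - 250 = 450. Balances: taxes=700, escrow=450, brokerage=0
Event 2 (deposit 400 to escrow): escrow: 450 + 400 = 850. Balances: taxes=700, escrow=850, brokerage=0
Event 3 (deposit 50 to taxes): taxes: 700 + 50 = 750. Balances: taxes=750, escrow=850, brokerage=0
Event 4 (deposit 150 to brokerage): brokerage: 0 + 150 = 150. Balances: taxes=750, escrow=850, brokerage=150
Event 5 (transfer 200 taxes -> escrow): taxes: 750 - 200 = 550, escrow: 850 + 200 = 1050. Balances: taxes=550, escrow=1050, brokerage=150
Event 6 (transfer 100 taxes -> brokerage): taxes: 550 - 100 = 450, brokerage: 150 + 100 = 250. Balances: taxes=450, escrow=1050, brokerage=250
Event 7 (transfer 200 escrow -> taxes): escrow: 1050 - 200 = 850, taxes: 450 + 200 = 650. Balances: taxes=650, escrow=850, brokerage=250
Event 8 (withdraw 100 from escrow): escrow: 850 - 100 = 750. Balances: taxes=650, escrow=750, brokerage=250

Final balance of taxes: 650

Answer: 650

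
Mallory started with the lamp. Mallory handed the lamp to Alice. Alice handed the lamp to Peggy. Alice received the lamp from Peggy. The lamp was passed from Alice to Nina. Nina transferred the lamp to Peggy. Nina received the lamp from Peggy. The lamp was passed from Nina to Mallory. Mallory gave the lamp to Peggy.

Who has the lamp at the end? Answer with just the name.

Answer: Peggy

Derivation:
Tracking the lamp through each event:
Start: Mallory has the lamp.
After event 1: Alice has the lamp.
After event 2: Peggy has the lamp.
After event 3: Alice has the lamp.
After event 4: Nina has the lamp.
After event 5: Peggy has the lamp.
After event 6: Nina has the lamp.
After event 7: Mallory has the lamp.
After event 8: Peggy has the lamp.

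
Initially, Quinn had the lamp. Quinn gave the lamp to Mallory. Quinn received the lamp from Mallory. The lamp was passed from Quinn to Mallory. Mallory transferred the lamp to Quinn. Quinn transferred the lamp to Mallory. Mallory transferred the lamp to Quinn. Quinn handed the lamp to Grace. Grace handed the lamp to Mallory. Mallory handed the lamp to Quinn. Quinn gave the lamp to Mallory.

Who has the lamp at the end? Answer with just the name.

Tracking the lamp through each event:
Start: Quinn has the lamp.
After event 1: Mallory has the lamp.
After event 2: Quinn has the lamp.
After event 3: Mallory has the lamp.
After event 4: Quinn has the lamp.
After event 5: Mallory has the lamp.
After event 6: Quinn has the lamp.
After event 7: Grace has the lamp.
After event 8: Mallory has the lamp.
After event 9: Quinn has the lamp.
After event 10: Mallory has the lamp.

Answer: Mallory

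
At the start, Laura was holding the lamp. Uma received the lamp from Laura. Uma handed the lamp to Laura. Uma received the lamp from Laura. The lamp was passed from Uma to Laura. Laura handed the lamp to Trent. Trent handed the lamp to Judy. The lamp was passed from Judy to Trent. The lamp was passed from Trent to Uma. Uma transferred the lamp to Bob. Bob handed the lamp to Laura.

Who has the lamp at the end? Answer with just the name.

Tracking the lamp through each event:
Start: Laura has the lamp.
After event 1: Uma has the lamp.
After event 2: Laura has the lamp.
After event 3: Uma has the lamp.
After event 4: Laura has the lamp.
After event 5: Trent has the lamp.
After event 6: Judy has the lamp.
After event 7: Trent has the lamp.
After event 8: Uma has the lamp.
After event 9: Bob has the lamp.
After event 10: Laura has the lamp.

Answer: Laura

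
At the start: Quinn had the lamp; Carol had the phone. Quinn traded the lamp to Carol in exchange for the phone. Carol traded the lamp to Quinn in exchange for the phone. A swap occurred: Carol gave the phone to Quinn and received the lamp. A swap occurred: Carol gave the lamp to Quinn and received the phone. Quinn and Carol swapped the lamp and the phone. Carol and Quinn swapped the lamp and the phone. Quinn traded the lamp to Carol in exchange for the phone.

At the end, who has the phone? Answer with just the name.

Answer: Quinn

Derivation:
Tracking all object holders:
Start: lamp:Quinn, phone:Carol
Event 1 (swap lamp<->phone: now lamp:Carol, phone:Quinn). State: lamp:Carol, phone:Quinn
Event 2 (swap lamp<->phone: now lamp:Quinn, phone:Carol). State: lamp:Quinn, phone:Carol
Event 3 (swap phone<->lamp: now phone:Quinn, lamp:Carol). State: lamp:Carol, phone:Quinn
Event 4 (swap lamp<->phone: now lamp:Quinn, phone:Carol). State: lamp:Quinn, phone:Carol
Event 5 (swap lamp<->phone: now lamp:Carol, phone:Quinn). State: lamp:Carol, phone:Quinn
Event 6 (swap lamp<->phone: now lamp:Quinn, phone:Carol). State: lamp:Quinn, phone:Carol
Event 7 (swap lamp<->phone: now lamp:Carol, phone:Quinn). State: lamp:Carol, phone:Quinn

Final state: lamp:Carol, phone:Quinn
The phone is held by Quinn.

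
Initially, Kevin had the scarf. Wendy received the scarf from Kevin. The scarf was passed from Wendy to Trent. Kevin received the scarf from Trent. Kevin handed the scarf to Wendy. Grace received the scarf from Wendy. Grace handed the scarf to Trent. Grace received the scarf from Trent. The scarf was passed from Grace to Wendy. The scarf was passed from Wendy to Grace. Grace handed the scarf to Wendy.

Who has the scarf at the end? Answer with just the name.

Tracking the scarf through each event:
Start: Kevin has the scarf.
After event 1: Wendy has the scarf.
After event 2: Trent has the scarf.
After event 3: Kevin has the scarf.
After event 4: Wendy has the scarf.
After event 5: Grace has the scarf.
After event 6: Trent has the scarf.
After event 7: Grace has the scarf.
After event 8: Wendy has the scarf.
After event 9: Grace has the scarf.
After event 10: Wendy has the scarf.

Answer: Wendy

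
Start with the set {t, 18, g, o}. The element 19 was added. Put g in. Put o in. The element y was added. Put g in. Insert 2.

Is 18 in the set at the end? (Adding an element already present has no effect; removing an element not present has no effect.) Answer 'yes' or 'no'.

Answer: yes

Derivation:
Tracking the set through each operation:
Start: {18, g, o, t}
Event 1 (add 19): added. Set: {18, 19, g, o, t}
Event 2 (add g): already present, no change. Set: {18, 19, g, o, t}
Event 3 (add o): already present, no change. Set: {18, 19, g, o, t}
Event 4 (add y): added. Set: {18, 19, g, o, t, y}
Event 5 (add g): already present, no change. Set: {18, 19, g, o, t, y}
Event 6 (add 2): added. Set: {18, 19, 2, g, o, t, y}

Final set: {18, 19, 2, g, o, t, y} (size 7)
18 is in the final set.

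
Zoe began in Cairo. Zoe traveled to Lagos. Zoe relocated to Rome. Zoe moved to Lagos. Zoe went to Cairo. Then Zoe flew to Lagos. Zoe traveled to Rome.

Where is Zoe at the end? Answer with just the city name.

Tracking Zoe's location:
Start: Zoe is in Cairo.
After move 1: Cairo -> Lagos. Zoe is in Lagos.
After move 2: Lagos -> Rome. Zoe is in Rome.
After move 3: Rome -> Lagos. Zoe is in Lagos.
After move 4: Lagos -> Cairo. Zoe is in Cairo.
After move 5: Cairo -> Lagos. Zoe is in Lagos.
After move 6: Lagos -> Rome. Zoe is in Rome.

Answer: Rome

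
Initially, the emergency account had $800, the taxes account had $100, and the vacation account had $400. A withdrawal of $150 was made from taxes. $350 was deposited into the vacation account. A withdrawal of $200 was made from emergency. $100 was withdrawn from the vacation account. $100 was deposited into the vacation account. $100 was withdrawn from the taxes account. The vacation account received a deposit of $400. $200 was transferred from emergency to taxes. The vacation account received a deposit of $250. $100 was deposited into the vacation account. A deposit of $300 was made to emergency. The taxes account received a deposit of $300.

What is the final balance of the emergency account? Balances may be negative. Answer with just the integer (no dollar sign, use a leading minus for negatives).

Answer: 700

Derivation:
Tracking account balances step by step:
Start: emergency=800, taxes=100, vacation=400
Event 1 (withdraw 150 from taxes): taxes: 100 - 150 = -50. Balances: emergency=800, taxes=-50, vacation=400
Event 2 (deposit 350 to vacation): vacation: 400 + 350 = 750. Balances: emergency=800, taxes=-50, vacation=750
Event 3 (withdraw 200 from emergency): emergency: 800 - 200 = 600. Balances: emergency=600, taxes=-50, vacation=750
Event 4 (withdraw 100 from vacation): vacation: 750 - 100 = 650. Balances: emergency=600, taxes=-50, vacation=650
Event 5 (deposit 100 to vacation): vacation: 650 + 100 = 750. Balances: emergency=600, taxes=-50, vacation=750
Event 6 (withdraw 100 from taxes): taxes: -50 - 100 = -150. Balances: emergency=600, taxes=-150, vacation=750
Event 7 (deposit 400 to vacation): vacation: 750 + 400 = 1150. Balances: emergency=600, taxes=-150, vacation=1150
Event 8 (transfer 200 emergency -> taxes): emergency: 600 - 200 = 400, taxes: -150 + 200 = 50. Balances: emergency=400, taxes=50, vacation=1150
Event 9 (deposit 250 to vacation): vacation: 1150 + 250 = 1400. Balances: emergency=400, taxes=50, vacation=1400
Event 10 (deposit 100 to vacation): vacation: 1400 + 100 = 1500. Balances: emergency=400, taxes=50, vacation=1500
Event 11 (deposit 300 to emergency): emergency: 400 + 300 = 700. Balances: emergency=700, taxes=50, vacation=1500
Event 12 (deposit 300 to taxes): taxes: 50 + 300 = 350. Balances: emergency=700, taxes=350, vacation=1500

Final balance of emergency: 700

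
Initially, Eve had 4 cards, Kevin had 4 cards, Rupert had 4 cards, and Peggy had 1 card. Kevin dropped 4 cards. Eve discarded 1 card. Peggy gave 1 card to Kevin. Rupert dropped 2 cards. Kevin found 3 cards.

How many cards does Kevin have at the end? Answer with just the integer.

Answer: 4

Derivation:
Tracking counts step by step:
Start: Eve=4, Kevin=4, Rupert=4, Peggy=1
Event 1 (Kevin -4): Kevin: 4 -> 0. State: Eve=4, Kevin=0, Rupert=4, Peggy=1
Event 2 (Eve -1): Eve: 4 -> 3. State: Eve=3, Kevin=0, Rupert=4, Peggy=1
Event 3 (Peggy -> Kevin, 1): Peggy: 1 -> 0, Kevin: 0 -> 1. State: Eve=3, Kevin=1, Rupert=4, Peggy=0
Event 4 (Rupert -2): Rupert: 4 -> 2. State: Eve=3, Kevin=1, Rupert=2, Peggy=0
Event 5 (Kevin +3): Kevin: 1 -> 4. State: Eve=3, Kevin=4, Rupert=2, Peggy=0

Kevin's final count: 4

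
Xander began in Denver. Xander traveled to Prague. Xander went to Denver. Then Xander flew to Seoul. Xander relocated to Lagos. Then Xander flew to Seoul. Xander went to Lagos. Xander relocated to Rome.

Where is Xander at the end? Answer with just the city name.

Answer: Rome

Derivation:
Tracking Xander's location:
Start: Xander is in Denver.
After move 1: Denver -> Prague. Xander is in Prague.
After move 2: Prague -> Denver. Xander is in Denver.
After move 3: Denver -> Seoul. Xander is in Seoul.
After move 4: Seoul -> Lagos. Xander is in Lagos.
After move 5: Lagos -> Seoul. Xander is in Seoul.
After move 6: Seoul -> Lagos. Xander is in Lagos.
After move 7: Lagos -> Rome. Xander is in Rome.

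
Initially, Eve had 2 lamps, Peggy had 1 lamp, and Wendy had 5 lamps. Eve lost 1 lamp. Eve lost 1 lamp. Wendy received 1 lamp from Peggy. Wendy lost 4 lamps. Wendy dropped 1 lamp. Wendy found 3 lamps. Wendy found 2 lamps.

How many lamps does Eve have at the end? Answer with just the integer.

Answer: 0

Derivation:
Tracking counts step by step:
Start: Eve=2, Peggy=1, Wendy=5
Event 1 (Eve -1): Eve: 2 -> 1. State: Eve=1, Peggy=1, Wendy=5
Event 2 (Eve -1): Eve: 1 -> 0. State: Eve=0, Peggy=1, Wendy=5
Event 3 (Peggy -> Wendy, 1): Peggy: 1 -> 0, Wendy: 5 -> 6. State: Eve=0, Peggy=0, Wendy=6
Event 4 (Wendy -4): Wendy: 6 -> 2. State: Eve=0, Peggy=0, Wendy=2
Event 5 (Wendy -1): Wendy: 2 -> 1. State: Eve=0, Peggy=0, Wendy=1
Event 6 (Wendy +3): Wendy: 1 -> 4. State: Eve=0, Peggy=0, Wendy=4
Event 7 (Wendy +2): Wendy: 4 -> 6. State: Eve=0, Peggy=0, Wendy=6

Eve's final count: 0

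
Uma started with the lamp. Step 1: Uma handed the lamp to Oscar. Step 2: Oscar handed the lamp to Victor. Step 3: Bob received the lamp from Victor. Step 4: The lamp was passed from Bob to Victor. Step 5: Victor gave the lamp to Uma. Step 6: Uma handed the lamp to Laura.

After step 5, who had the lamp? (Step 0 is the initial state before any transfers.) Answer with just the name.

Answer: Uma

Derivation:
Tracking the lamp holder through step 5:
After step 0 (start): Uma
After step 1: Oscar
After step 2: Victor
After step 3: Bob
After step 4: Victor
After step 5: Uma

At step 5, the holder is Uma.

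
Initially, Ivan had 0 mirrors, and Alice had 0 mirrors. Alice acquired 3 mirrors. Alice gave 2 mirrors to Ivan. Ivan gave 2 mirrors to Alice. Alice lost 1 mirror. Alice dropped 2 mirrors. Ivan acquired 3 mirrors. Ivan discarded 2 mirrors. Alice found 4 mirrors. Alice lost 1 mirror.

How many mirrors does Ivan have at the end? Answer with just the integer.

Answer: 1

Derivation:
Tracking counts step by step:
Start: Ivan=0, Alice=0
Event 1 (Alice +3): Alice: 0 -> 3. State: Ivan=0, Alice=3
Event 2 (Alice -> Ivan, 2): Alice: 3 -> 1, Ivan: 0 -> 2. State: Ivan=2, Alice=1
Event 3 (Ivan -> Alice, 2): Ivan: 2 -> 0, Alice: 1 -> 3. State: Ivan=0, Alice=3
Event 4 (Alice -1): Alice: 3 -> 2. State: Ivan=0, Alice=2
Event 5 (Alice -2): Alice: 2 -> 0. State: Ivan=0, Alice=0
Event 6 (Ivan +3): Ivan: 0 -> 3. State: Ivan=3, Alice=0
Event 7 (Ivan -2): Ivan: 3 -> 1. State: Ivan=1, Alice=0
Event 8 (Alice +4): Alice: 0 -> 4. State: Ivan=1, Alice=4
Event 9 (Alice -1): Alice: 4 -> 3. State: Ivan=1, Alice=3

Ivan's final count: 1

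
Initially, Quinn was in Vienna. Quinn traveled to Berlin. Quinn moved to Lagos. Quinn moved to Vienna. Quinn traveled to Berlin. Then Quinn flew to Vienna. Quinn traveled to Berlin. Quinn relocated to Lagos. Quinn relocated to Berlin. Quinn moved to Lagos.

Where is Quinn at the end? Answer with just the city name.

Tracking Quinn's location:
Start: Quinn is in Vienna.
After move 1: Vienna -> Berlin. Quinn is in Berlin.
After move 2: Berlin -> Lagos. Quinn is in Lagos.
After move 3: Lagos -> Vienna. Quinn is in Vienna.
After move 4: Vienna -> Berlin. Quinn is in Berlin.
After move 5: Berlin -> Vienna. Quinn is in Vienna.
After move 6: Vienna -> Berlin. Quinn is in Berlin.
After move 7: Berlin -> Lagos. Quinn is in Lagos.
After move 8: Lagos -> Berlin. Quinn is in Berlin.
After move 9: Berlin -> Lagos. Quinn is in Lagos.

Answer: Lagos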